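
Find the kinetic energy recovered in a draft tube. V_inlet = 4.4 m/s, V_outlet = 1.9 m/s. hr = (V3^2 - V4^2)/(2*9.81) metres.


hr = (4.4^2 - 1.9^2) / (2*9.81) = 0.8028 m


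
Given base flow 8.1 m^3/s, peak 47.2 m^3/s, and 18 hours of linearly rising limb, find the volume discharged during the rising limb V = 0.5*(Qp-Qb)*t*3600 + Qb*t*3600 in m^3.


V = 0.5*(47.2 - 8.1)*18*3600 + 8.1*18*3600 = 1.7917e+06 m^3


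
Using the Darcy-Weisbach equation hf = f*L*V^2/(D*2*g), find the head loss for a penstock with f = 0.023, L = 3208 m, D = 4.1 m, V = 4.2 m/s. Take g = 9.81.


hf = 0.023 * 3208 * 4.2^2 / (4.1 * 2 * 9.81) = 16.1800 m


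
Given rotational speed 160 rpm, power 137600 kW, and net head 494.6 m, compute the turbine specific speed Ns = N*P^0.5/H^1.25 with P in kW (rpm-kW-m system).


Ns = 160 * 137600^0.5 / 494.6^1.25 = 25.4455


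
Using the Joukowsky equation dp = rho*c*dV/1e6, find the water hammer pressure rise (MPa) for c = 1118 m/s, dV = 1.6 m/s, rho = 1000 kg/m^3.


dp = 1000 * 1118 * 1.6 / 1e6 = 1.7888 MPa


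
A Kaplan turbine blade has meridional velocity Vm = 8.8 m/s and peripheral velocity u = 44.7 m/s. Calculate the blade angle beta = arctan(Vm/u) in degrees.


beta = arctan(8.8 / 44.7) = 11.1373 degrees


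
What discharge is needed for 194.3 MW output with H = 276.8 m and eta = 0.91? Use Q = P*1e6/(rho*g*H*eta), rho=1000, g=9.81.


Q = 194.3 * 1e6 / (1000 * 9.81 * 276.8 * 0.91) = 78.6315 m^3/s


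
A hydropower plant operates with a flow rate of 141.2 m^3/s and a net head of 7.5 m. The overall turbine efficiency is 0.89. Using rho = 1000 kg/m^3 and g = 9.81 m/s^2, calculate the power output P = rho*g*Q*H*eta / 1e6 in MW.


P = 1000 * 9.81 * 141.2 * 7.5 * 0.89 / 1e6 = 9.2460 MW


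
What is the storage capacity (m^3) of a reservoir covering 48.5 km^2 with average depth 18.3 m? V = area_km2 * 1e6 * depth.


V = 48.5 * 1e6 * 18.3 = 8.8755e+08 m^3


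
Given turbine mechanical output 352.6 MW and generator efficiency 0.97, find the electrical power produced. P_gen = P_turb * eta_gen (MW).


P_gen = 352.6 * 0.97 = 342.0220 MW


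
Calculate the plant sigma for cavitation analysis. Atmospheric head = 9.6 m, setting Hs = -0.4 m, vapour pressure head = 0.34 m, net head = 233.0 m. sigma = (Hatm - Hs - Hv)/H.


sigma = (9.6 - (-0.4) - 0.34) / 233.0 = 0.0415


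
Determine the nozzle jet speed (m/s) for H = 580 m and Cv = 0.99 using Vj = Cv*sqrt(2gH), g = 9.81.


Vj = 0.99 * sqrt(2*9.81*580) = 105.6085 m/s


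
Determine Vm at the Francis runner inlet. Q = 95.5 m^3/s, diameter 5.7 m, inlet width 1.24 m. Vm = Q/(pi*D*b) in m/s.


Vm = 95.5 / (pi * 5.7 * 1.24) = 4.3009 m/s


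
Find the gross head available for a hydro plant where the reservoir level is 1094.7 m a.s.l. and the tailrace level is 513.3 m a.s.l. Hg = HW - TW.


Hg = 1094.7 - 513.3 = 581.4000 m


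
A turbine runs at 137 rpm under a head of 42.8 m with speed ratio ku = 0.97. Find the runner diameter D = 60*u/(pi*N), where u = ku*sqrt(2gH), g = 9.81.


u = 0.97 * sqrt(2*9.81*42.8) = 28.1089 m/s
D = 60 * 28.1089 / (pi * 137) = 3.9185 m


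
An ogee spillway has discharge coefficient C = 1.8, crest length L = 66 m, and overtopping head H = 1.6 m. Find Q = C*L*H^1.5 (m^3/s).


Q = 1.8 * 66 * 1.6^1.5 = 240.4343 m^3/s


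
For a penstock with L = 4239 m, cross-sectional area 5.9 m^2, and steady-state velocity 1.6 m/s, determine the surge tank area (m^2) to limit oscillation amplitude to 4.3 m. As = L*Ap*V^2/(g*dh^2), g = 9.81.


As = 4239 * 5.9 * 1.6^2 / (9.81 * 4.3^2) = 352.9795 m^2


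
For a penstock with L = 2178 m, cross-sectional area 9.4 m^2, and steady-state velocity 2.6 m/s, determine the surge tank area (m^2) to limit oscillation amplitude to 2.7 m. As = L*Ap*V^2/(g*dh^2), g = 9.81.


As = 2178 * 9.4 * 2.6^2 / (9.81 * 2.7^2) = 1935.2447 m^2


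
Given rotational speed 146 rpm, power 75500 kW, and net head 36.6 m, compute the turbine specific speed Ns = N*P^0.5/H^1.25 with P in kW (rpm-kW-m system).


Ns = 146 * 75500^0.5 / 36.6^1.25 = 445.6306


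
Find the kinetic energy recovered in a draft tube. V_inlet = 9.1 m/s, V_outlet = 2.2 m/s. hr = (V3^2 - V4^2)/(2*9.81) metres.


hr = (9.1^2 - 2.2^2) / (2*9.81) = 3.9740 m


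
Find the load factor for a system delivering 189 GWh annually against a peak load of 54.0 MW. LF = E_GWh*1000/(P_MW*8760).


LF = 189 * 1000 / (54.0 * 8760) = 0.3995


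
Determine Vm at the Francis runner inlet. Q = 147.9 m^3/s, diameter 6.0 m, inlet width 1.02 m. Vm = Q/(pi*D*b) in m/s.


Vm = 147.9 / (pi * 6.0 * 1.02) = 7.6925 m/s


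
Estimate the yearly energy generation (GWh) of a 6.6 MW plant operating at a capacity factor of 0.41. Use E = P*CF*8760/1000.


E = 6.6 * 0.41 * 8760 / 1000 = 23.7046 GWh


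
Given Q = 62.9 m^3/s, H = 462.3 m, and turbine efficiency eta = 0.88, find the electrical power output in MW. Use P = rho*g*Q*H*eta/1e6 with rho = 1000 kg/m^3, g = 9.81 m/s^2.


P = 1000 * 9.81 * 62.9 * 462.3 * 0.88 / 1e6 = 251.0303 MW


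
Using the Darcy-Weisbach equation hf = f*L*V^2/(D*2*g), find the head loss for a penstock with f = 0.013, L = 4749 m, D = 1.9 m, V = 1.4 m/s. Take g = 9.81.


hf = 0.013 * 4749 * 1.4^2 / (1.9 * 2 * 9.81) = 3.2460 m


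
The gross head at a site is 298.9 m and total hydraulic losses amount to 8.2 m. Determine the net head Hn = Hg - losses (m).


Hn = 298.9 - 8.2 = 290.7000 m


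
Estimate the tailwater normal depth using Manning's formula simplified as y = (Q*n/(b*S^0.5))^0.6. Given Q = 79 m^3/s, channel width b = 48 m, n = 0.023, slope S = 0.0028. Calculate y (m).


y = (79 * 0.023 / (48 * 0.0028^0.5))^0.6 = 0.8179 m


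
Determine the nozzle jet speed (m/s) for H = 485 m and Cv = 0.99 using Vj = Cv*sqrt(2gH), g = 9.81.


Vj = 0.99 * sqrt(2*9.81*485) = 96.5730 m/s


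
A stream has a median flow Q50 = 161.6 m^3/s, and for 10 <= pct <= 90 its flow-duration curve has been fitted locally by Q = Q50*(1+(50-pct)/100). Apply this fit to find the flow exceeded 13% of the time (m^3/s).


Q = 161.6 * (1 + (50 - 13)/100) = 221.3920 m^3/s


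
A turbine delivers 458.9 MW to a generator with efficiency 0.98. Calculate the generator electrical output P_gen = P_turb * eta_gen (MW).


P_gen = 458.9 * 0.98 = 449.7220 MW


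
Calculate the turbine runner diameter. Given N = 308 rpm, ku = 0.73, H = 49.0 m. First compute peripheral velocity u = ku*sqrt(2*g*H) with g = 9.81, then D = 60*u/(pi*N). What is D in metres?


u = 0.73 * sqrt(2*9.81*49.0) = 22.6345 m/s
D = 60 * 22.6345 / (pi * 308) = 1.4035 m


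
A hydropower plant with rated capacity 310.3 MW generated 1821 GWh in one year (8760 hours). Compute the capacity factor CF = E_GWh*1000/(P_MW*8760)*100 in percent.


CF = 1821 * 1000 / (310.3 * 8760) * 100 = 66.9922 %


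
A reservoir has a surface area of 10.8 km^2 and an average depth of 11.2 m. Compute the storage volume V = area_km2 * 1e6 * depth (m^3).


V = 10.8 * 1e6 * 11.2 = 1.2096e+08 m^3


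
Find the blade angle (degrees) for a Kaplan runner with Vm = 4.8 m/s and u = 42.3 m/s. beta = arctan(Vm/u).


beta = arctan(4.8 / 42.3) = 6.4740 degrees


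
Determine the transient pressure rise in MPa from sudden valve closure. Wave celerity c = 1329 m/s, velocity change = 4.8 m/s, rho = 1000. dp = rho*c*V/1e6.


dp = 1000 * 1329 * 4.8 / 1e6 = 6.3792 MPa


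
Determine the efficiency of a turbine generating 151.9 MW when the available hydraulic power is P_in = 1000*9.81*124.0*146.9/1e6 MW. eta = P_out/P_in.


P_in = 1000 * 9.81 * 124.0 * 146.9 / 1e6 = 178.6950 MW
eta = 151.9 / 178.6950 = 0.8501


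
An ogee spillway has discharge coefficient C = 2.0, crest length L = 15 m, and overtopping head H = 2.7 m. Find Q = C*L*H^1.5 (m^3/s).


Q = 2.0 * 15 * 2.7^1.5 = 133.0966 m^3/s


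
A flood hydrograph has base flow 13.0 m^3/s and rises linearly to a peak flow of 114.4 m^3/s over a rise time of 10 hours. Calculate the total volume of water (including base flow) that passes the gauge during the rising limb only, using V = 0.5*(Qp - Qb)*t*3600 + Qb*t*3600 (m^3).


V = 0.5*(114.4 - 13.0)*10*3600 + 13.0*10*3600 = 2.2932e+06 m^3


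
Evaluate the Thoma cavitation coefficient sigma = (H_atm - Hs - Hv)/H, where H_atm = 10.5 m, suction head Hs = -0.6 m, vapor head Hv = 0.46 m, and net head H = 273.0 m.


sigma = (10.5 - (-0.6) - 0.46) / 273.0 = 0.0390


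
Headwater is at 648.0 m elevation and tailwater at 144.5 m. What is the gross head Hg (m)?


Hg = 648.0 - 144.5 = 503.5000 m


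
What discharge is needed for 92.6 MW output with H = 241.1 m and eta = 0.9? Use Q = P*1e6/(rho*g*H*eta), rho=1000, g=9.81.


Q = 92.6 * 1e6 / (1000 * 9.81 * 241.1 * 0.9) = 43.5013 m^3/s


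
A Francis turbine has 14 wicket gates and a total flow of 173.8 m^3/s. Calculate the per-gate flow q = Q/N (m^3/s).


q = 173.8 / 14 = 12.4143 m^3/s


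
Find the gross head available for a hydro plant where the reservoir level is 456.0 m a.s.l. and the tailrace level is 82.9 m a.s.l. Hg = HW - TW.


Hg = 456.0 - 82.9 = 373.1000 m


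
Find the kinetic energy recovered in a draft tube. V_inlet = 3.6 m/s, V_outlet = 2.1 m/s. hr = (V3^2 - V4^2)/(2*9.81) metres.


hr = (3.6^2 - 2.1^2) / (2*9.81) = 0.4358 m


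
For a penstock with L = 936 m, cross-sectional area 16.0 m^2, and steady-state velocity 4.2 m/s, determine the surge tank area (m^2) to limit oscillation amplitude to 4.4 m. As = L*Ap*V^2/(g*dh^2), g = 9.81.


As = 936 * 16.0 * 4.2^2 / (9.81 * 4.4^2) = 1390.9773 m^2


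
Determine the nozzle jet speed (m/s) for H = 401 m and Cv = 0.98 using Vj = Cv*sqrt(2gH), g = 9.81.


Vj = 0.98 * sqrt(2*9.81*401) = 86.9256 m/s


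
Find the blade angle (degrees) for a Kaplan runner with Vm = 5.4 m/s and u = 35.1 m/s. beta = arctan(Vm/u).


beta = arctan(5.4 / 35.1) = 8.7462 degrees


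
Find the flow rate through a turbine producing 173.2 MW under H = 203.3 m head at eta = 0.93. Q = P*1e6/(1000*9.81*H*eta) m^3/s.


Q = 173.2 * 1e6 / (1000 * 9.81 * 203.3 * 0.93) = 93.3810 m^3/s


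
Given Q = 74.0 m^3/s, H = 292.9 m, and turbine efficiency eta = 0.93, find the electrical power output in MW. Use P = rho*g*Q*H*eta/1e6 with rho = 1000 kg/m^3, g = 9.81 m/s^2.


P = 1000 * 9.81 * 74.0 * 292.9 * 0.93 / 1e6 = 197.7439 MW


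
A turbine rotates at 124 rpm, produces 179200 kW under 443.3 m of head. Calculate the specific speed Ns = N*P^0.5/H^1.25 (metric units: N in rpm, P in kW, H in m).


Ns = 124 * 179200^0.5 / 443.3^1.25 = 25.8059


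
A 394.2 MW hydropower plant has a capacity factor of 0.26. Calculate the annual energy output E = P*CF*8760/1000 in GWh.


E = 394.2 * 0.26 * 8760 / 1000 = 897.8299 GWh


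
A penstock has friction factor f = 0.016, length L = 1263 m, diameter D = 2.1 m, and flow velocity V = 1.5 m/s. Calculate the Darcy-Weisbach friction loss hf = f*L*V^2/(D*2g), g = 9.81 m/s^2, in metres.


hf = 0.016 * 1263 * 1.5^2 / (2.1 * 2 * 9.81) = 1.1035 m


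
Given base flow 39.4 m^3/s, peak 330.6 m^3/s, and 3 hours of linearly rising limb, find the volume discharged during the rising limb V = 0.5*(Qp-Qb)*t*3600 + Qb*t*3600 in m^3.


V = 0.5*(330.6 - 39.4)*3*3600 + 39.4*3*3600 = 1.9980e+06 m^3


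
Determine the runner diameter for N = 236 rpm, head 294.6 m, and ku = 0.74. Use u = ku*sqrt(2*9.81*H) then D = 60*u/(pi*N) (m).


u = 0.74 * sqrt(2*9.81*294.6) = 56.2597 m/s
D = 60 * 56.2597 / (pi * 236) = 4.5529 m


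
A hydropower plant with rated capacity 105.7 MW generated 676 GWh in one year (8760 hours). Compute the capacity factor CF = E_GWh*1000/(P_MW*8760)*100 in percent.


CF = 676 * 1000 / (105.7 * 8760) * 100 = 73.0075 %


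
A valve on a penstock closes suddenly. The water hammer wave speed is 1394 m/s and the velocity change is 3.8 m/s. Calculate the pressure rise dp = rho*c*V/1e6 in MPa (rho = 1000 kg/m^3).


dp = 1000 * 1394 * 3.8 / 1e6 = 5.2972 MPa


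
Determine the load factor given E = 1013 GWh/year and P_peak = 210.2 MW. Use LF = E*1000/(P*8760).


LF = 1013 * 1000 / (210.2 * 8760) = 0.5501


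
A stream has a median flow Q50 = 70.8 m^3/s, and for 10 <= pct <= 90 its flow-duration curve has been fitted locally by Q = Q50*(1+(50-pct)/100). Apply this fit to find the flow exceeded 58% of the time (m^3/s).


Q = 70.8 * (1 + (50 - 58)/100) = 65.1360 m^3/s


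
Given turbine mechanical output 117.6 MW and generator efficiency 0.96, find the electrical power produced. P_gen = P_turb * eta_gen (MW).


P_gen = 117.6 * 0.96 = 112.8960 MW


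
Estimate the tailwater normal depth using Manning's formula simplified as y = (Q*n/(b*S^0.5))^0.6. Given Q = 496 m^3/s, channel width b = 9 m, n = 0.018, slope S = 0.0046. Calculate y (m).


y = (496 * 0.018 / (9 * 0.0046^0.5))^0.6 = 5.0013 m


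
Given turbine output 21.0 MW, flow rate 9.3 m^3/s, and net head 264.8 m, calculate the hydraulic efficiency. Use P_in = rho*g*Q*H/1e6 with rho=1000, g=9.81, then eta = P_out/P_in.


P_in = 1000 * 9.81 * 9.3 * 264.8 / 1e6 = 24.1585 MW
eta = 21.0 / 24.1585 = 0.8693


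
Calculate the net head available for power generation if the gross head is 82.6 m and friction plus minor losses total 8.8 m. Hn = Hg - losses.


Hn = 82.6 - 8.8 = 73.8000 m


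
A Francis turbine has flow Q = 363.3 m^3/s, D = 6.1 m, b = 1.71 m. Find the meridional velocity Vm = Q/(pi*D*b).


Vm = 363.3 / (pi * 6.1 * 1.71) = 11.0864 m/s


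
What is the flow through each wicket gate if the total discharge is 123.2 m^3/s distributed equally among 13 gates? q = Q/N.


q = 123.2 / 13 = 9.4769 m^3/s


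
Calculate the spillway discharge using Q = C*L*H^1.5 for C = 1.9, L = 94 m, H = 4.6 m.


Q = 1.9 * 94 * 4.6^1.5 = 1762.0499 m^3/s


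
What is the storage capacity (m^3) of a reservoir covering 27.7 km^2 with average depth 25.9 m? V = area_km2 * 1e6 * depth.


V = 27.7 * 1e6 * 25.9 = 7.1743e+08 m^3


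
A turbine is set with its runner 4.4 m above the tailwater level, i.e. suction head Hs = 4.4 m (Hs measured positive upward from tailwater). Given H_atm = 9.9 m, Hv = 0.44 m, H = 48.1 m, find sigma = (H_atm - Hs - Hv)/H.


sigma = (9.9 - 4.4 - 0.44) / 48.1 = 0.1052


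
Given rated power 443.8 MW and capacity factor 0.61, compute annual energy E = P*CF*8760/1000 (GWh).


E = 443.8 * 0.61 * 8760 / 1000 = 2371.4897 GWh


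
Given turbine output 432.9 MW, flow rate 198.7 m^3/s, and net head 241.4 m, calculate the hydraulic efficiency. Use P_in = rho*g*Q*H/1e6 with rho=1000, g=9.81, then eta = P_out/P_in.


P_in = 1000 * 9.81 * 198.7 * 241.4 / 1e6 = 470.5482 MW
eta = 432.9 / 470.5482 = 0.9200


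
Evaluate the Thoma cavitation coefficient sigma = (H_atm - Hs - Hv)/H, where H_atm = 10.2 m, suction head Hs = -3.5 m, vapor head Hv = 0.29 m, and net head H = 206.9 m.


sigma = (10.2 - (-3.5) - 0.29) / 206.9 = 0.0648


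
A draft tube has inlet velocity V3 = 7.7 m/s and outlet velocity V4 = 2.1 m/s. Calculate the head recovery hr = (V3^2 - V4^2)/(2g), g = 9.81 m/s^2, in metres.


hr = (7.7^2 - 2.1^2) / (2*9.81) = 2.7971 m


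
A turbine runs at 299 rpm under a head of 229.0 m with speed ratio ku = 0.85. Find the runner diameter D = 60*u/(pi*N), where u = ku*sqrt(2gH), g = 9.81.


u = 0.85 * sqrt(2*9.81*229.0) = 56.9752 m/s
D = 60 * 56.9752 / (pi * 299) = 3.6393 m


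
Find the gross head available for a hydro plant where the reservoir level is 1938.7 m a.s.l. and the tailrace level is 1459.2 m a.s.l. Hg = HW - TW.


Hg = 1938.7 - 1459.2 = 479.5000 m


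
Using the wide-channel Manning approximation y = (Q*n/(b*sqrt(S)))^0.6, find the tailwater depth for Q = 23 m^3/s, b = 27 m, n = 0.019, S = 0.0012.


y = (23 * 0.019 / (27 * 0.0012^0.5))^0.6 = 0.6335 m


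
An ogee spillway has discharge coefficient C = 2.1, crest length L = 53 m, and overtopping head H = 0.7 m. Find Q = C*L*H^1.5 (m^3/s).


Q = 2.1 * 53 * 0.7^1.5 = 65.1842 m^3/s


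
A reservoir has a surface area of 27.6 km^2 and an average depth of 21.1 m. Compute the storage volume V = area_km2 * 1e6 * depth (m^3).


V = 27.6 * 1e6 * 21.1 = 5.8236e+08 m^3


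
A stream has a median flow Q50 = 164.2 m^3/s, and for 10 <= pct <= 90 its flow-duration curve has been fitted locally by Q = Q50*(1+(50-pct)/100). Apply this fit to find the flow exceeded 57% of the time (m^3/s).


Q = 164.2 * (1 + (50 - 57)/100) = 152.7060 m^3/s


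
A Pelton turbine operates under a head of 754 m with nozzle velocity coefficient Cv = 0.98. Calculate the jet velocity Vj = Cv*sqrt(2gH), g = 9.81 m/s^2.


Vj = 0.98 * sqrt(2*9.81*754) = 119.1959 m/s


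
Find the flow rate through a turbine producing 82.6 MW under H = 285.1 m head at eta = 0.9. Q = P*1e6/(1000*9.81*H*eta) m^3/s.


Q = 82.6 * 1e6 / (1000 * 9.81 * 285.1 * 0.9) = 32.8149 m^3/s


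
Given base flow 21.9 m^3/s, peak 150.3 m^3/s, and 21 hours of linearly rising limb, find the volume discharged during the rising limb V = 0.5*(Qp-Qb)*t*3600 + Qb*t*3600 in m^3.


V = 0.5*(150.3 - 21.9)*21*3600 + 21.9*21*3600 = 6.5092e+06 m^3


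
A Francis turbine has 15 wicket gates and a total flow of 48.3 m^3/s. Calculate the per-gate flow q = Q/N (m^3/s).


q = 48.3 / 15 = 3.2200 m^3/s


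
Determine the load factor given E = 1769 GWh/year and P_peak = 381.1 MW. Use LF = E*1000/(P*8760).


LF = 1769 * 1000 / (381.1 * 8760) = 0.5299


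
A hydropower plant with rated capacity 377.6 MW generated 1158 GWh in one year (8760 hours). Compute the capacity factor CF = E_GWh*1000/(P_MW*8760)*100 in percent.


CF = 1158 * 1000 / (377.6 * 8760) * 100 = 35.0084 %


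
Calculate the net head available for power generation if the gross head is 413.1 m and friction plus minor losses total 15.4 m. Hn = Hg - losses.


Hn = 413.1 - 15.4 = 397.7000 m


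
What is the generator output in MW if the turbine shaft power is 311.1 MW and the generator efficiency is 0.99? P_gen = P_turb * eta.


P_gen = 311.1 * 0.99 = 307.9890 MW


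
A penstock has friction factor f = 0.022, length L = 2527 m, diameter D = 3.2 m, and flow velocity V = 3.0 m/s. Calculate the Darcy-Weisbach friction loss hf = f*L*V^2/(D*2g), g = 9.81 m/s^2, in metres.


hf = 0.022 * 2527 * 3.0^2 / (3.2 * 2 * 9.81) = 7.9693 m


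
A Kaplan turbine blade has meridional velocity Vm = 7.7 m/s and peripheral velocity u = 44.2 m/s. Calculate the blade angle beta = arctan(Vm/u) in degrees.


beta = arctan(7.7 / 44.2) = 9.8822 degrees


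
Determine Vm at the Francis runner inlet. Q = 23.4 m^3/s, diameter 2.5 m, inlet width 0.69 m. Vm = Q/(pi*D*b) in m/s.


Vm = 23.4 / (pi * 2.5 * 0.69) = 4.3179 m/s


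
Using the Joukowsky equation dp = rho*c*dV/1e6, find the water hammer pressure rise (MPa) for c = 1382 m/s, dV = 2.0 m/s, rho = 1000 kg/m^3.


dp = 1000 * 1382 * 2.0 / 1e6 = 2.7640 MPa


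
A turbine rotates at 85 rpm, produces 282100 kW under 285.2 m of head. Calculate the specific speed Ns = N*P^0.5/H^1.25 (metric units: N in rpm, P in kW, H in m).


Ns = 85 * 282100^0.5 / 285.2^1.25 = 38.5198


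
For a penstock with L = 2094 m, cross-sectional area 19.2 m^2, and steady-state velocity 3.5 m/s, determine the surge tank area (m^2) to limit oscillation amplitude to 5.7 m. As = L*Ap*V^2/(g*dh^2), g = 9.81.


As = 2094 * 19.2 * 3.5^2 / (9.81 * 5.7^2) = 1545.2376 m^2


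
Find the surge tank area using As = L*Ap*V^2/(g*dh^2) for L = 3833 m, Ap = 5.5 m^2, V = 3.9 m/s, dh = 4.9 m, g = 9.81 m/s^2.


As = 3833 * 5.5 * 3.9^2 / (9.81 * 4.9^2) = 1361.3492 m^2


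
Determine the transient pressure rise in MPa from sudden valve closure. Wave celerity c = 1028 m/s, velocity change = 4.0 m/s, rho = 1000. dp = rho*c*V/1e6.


dp = 1000 * 1028 * 4.0 / 1e6 = 4.1120 MPa


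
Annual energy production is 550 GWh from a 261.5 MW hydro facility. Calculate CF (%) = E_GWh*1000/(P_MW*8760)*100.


CF = 550 * 1000 / (261.5 * 8760) * 100 = 24.0097 %


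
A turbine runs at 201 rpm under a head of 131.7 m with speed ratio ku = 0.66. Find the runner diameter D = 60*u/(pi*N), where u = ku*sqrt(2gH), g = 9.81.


u = 0.66 * sqrt(2*9.81*131.7) = 33.5495 m/s
D = 60 * 33.5495 / (pi * 201) = 3.1878 m


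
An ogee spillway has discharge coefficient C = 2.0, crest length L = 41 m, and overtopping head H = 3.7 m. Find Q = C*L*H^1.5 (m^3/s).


Q = 2.0 * 41 * 3.7^1.5 = 583.6016 m^3/s


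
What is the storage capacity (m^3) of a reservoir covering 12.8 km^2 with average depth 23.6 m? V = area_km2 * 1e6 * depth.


V = 12.8 * 1e6 * 23.6 = 3.0208e+08 m^3


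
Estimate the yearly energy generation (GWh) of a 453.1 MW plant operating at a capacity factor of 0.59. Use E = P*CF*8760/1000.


E = 453.1 * 0.59 * 8760 / 1000 = 2341.8020 GWh


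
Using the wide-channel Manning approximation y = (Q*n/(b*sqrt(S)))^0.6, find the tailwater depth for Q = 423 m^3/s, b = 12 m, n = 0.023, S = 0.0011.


y = (423 * 0.023 / (12 * 0.0011^0.5))^0.6 = 6.8064 m


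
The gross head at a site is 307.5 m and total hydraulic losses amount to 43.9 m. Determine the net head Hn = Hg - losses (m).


Hn = 307.5 - 43.9 = 263.6000 m


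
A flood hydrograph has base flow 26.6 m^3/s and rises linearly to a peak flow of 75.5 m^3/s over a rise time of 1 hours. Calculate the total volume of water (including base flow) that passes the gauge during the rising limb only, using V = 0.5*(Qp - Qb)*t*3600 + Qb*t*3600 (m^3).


V = 0.5*(75.5 - 26.6)*1*3600 + 26.6*1*3600 = 183780.0000 m^3


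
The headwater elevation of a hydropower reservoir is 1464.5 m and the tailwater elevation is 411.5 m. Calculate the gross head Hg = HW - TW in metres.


Hg = 1464.5 - 411.5 = 1053.0000 m


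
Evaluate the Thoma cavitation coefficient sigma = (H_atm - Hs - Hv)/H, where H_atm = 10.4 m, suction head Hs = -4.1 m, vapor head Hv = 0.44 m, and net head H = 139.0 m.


sigma = (10.4 - (-4.1) - 0.44) / 139.0 = 0.1012


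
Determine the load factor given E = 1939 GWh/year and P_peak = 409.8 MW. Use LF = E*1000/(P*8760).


LF = 1939 * 1000 / (409.8 * 8760) = 0.5401


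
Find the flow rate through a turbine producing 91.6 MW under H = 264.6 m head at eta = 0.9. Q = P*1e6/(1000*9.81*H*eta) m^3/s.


Q = 91.6 * 1e6 / (1000 * 9.81 * 264.6 * 0.9) = 39.2098 m^3/s


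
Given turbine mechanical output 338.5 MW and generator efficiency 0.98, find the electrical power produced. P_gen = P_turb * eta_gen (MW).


P_gen = 338.5 * 0.98 = 331.7300 MW


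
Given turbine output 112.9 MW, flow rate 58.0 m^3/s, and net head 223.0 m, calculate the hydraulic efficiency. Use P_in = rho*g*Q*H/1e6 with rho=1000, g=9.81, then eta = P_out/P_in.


P_in = 1000 * 9.81 * 58.0 * 223.0 / 1e6 = 126.8825 MW
eta = 112.9 / 126.8825 = 0.8898


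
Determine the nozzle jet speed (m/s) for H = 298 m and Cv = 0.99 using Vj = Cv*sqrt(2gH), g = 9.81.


Vj = 0.99 * sqrt(2*9.81*298) = 75.6995 m/s


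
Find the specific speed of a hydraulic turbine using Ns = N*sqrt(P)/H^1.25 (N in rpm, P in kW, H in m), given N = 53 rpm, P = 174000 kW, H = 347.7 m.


Ns = 53 * 174000^0.5 / 347.7^1.25 = 14.7246


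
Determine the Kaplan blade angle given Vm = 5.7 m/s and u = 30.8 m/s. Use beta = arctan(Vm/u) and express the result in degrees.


beta = arctan(5.7 / 30.8) = 10.4848 degrees


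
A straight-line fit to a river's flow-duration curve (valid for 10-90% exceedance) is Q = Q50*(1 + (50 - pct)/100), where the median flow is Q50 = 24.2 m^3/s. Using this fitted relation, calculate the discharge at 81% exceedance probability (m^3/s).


Q = 24.2 * (1 + (50 - 81)/100) = 16.6980 m^3/s


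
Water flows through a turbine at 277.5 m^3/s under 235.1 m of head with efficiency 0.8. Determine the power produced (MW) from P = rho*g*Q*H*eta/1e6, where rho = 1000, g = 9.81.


P = 1000 * 9.81 * 277.5 * 235.1 * 0.8 / 1e6 = 512.0055 MW


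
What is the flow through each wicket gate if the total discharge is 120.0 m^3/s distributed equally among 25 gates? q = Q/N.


q = 120.0 / 25 = 4.8000 m^3/s


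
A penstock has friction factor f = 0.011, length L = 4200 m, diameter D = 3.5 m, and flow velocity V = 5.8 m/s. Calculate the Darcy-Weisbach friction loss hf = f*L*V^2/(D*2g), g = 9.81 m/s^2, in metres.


hf = 0.011 * 4200 * 5.8^2 / (3.5 * 2 * 9.81) = 22.6324 m


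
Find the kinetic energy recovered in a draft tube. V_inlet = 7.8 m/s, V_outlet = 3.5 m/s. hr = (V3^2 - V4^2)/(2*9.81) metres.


hr = (7.8^2 - 3.5^2) / (2*9.81) = 2.4766 m


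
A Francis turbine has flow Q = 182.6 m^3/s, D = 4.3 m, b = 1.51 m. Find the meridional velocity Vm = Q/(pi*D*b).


Vm = 182.6 / (pi * 4.3 * 1.51) = 8.9517 m/s


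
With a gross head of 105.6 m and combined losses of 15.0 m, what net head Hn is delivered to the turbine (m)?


Hn = 105.6 - 15.0 = 90.6000 m


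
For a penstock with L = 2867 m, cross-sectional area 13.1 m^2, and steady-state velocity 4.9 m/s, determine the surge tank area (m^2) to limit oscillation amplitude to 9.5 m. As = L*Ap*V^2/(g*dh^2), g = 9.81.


As = 2867 * 13.1 * 4.9^2 / (9.81 * 9.5^2) = 1018.5326 m^2


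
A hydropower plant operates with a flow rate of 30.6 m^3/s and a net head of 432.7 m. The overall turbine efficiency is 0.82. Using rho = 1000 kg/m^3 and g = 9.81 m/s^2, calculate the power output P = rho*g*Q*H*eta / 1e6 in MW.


P = 1000 * 9.81 * 30.6 * 432.7 * 0.82 / 1e6 = 106.5102 MW


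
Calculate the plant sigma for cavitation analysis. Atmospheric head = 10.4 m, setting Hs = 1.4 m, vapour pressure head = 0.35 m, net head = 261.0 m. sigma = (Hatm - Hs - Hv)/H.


sigma = (10.4 - 1.4 - 0.35) / 261.0 = 0.0331


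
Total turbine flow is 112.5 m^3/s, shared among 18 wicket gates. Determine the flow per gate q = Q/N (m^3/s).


q = 112.5 / 18 = 6.2500 m^3/s


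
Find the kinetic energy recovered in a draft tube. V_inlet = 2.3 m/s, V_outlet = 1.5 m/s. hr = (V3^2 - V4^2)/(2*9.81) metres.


hr = (2.3^2 - 1.5^2) / (2*9.81) = 0.1549 m


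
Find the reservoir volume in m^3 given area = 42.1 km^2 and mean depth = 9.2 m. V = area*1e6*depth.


V = 42.1 * 1e6 * 9.2 = 3.8732e+08 m^3


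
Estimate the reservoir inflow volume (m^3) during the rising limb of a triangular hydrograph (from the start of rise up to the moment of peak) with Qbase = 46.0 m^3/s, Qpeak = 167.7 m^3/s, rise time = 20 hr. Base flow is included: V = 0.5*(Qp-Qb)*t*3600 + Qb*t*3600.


V = 0.5*(167.7 - 46.0)*20*3600 + 46.0*20*3600 = 7.6932e+06 m^3


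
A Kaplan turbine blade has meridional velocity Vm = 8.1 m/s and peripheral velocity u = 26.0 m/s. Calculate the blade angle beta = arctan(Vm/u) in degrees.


beta = arctan(8.1 / 26.0) = 17.3038 degrees


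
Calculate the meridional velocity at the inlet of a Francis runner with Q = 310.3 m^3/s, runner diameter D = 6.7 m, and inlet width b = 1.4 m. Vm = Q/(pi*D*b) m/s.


Vm = 310.3 / (pi * 6.7 * 1.4) = 10.5300 m/s


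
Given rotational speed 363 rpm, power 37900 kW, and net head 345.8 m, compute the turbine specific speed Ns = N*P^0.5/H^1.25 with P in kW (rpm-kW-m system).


Ns = 363 * 37900^0.5 / 345.8^1.25 = 47.3909


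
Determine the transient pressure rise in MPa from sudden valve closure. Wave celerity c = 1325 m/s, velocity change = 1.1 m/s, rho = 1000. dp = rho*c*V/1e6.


dp = 1000 * 1325 * 1.1 / 1e6 = 1.4575 MPa


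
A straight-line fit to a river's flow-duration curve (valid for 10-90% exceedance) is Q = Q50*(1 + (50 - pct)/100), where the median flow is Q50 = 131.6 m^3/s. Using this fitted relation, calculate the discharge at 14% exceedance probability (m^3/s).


Q = 131.6 * (1 + (50 - 14)/100) = 178.9760 m^3/s


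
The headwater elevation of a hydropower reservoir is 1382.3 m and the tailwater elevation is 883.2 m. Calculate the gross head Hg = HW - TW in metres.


Hg = 1382.3 - 883.2 = 499.1000 m


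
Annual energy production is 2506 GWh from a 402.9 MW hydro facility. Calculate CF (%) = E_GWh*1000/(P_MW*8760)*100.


CF = 2506 * 1000 / (402.9 * 8760) * 100 = 71.0035 %


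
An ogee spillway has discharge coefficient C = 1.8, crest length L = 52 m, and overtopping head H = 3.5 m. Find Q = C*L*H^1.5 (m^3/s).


Q = 1.8 * 52 * 3.5^1.5 = 612.8835 m^3/s


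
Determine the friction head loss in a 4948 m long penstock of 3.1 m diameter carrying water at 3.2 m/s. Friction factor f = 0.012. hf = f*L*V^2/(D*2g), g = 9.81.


hf = 0.012 * 4948 * 3.2^2 / (3.1 * 2 * 9.81) = 9.9966 m


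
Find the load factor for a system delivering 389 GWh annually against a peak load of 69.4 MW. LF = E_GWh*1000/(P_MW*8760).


LF = 389 * 1000 / (69.4 * 8760) = 0.6399


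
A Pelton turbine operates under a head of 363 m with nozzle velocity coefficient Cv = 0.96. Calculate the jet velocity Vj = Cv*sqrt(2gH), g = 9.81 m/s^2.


Vj = 0.96 * sqrt(2*9.81*363) = 81.0166 m/s


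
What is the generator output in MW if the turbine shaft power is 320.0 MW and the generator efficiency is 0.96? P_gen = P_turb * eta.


P_gen = 320.0 * 0.96 = 307.2000 MW


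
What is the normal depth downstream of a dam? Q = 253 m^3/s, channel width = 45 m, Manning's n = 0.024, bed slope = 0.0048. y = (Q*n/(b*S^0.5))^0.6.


y = (253 * 0.024 / (45 * 0.0048^0.5))^0.6 = 1.4918 m


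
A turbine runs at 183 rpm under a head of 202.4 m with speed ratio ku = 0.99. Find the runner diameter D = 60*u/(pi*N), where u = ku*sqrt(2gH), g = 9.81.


u = 0.99 * sqrt(2*9.81*202.4) = 62.3864 m/s
D = 60 * 62.3864 / (pi * 183) = 6.5109 m


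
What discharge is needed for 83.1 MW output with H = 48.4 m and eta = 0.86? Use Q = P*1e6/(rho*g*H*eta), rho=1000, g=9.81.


Q = 83.1 * 1e6 / (1000 * 9.81 * 48.4 * 0.86) = 203.5111 m^3/s


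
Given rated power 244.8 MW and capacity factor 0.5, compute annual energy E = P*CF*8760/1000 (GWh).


E = 244.8 * 0.5 * 8760 / 1000 = 1072.2240 GWh


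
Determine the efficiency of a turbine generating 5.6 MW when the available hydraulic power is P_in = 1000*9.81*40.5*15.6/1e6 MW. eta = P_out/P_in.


P_in = 1000 * 9.81 * 40.5 * 15.6 / 1e6 = 6.1980 MW
eta = 5.6 / 6.1980 = 0.9035


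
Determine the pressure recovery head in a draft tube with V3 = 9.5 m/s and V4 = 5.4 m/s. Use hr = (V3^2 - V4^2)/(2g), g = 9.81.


hr = (9.5^2 - 5.4^2) / (2*9.81) = 3.1137 m


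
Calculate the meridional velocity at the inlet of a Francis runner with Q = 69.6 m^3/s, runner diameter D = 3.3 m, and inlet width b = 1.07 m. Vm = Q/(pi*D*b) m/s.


Vm = 69.6 / (pi * 3.3 * 1.07) = 6.2742 m/s


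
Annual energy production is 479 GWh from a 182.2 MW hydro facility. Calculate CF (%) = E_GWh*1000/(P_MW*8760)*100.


CF = 479 * 1000 / (182.2 * 8760) * 100 = 30.0112 %


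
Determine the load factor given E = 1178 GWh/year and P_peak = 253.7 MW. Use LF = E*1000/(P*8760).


LF = 1178 * 1000 / (253.7 * 8760) = 0.5301


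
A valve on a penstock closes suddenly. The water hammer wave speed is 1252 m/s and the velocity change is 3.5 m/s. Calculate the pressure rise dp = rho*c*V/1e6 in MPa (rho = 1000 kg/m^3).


dp = 1000 * 1252 * 3.5 / 1e6 = 4.3820 MPa


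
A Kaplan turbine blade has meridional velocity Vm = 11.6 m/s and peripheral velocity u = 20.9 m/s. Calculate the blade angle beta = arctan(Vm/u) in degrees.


beta = arctan(11.6 / 20.9) = 29.0313 degrees


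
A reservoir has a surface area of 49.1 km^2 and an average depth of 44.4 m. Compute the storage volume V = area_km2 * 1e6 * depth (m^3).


V = 49.1 * 1e6 * 44.4 = 2.1800e+09 m^3


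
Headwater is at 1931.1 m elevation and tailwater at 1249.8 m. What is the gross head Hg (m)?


Hg = 1931.1 - 1249.8 = 681.3000 m


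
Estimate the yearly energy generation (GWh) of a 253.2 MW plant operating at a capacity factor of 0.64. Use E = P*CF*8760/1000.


E = 253.2 * 0.64 * 8760 / 1000 = 1419.5405 GWh


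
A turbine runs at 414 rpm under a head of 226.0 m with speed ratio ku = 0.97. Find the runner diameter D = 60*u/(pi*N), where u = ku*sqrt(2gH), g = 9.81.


u = 0.97 * sqrt(2*9.81*226.0) = 64.5915 m/s
D = 60 * 64.5915 / (pi * 414) = 2.9797 m


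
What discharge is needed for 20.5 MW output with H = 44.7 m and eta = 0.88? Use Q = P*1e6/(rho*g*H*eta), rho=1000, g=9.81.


Q = 20.5 * 1e6 / (1000 * 9.81 * 44.7 * 0.88) = 53.1245 m^3/s


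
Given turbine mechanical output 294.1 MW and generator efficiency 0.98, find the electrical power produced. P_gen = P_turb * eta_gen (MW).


P_gen = 294.1 * 0.98 = 288.2180 MW


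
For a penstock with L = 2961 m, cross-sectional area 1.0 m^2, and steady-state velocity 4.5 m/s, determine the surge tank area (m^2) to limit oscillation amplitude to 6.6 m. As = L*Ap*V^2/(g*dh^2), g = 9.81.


As = 2961 * 1.0 * 4.5^2 / (9.81 * 6.6^2) = 140.3158 m^2


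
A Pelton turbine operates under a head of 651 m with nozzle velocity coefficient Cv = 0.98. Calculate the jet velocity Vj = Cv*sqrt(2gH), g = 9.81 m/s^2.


Vj = 0.98 * sqrt(2*9.81*651) = 110.7557 m/s


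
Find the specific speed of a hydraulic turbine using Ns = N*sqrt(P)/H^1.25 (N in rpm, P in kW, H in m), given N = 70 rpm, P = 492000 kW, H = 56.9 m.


Ns = 70 * 492000^0.5 / 56.9^1.25 = 314.1885


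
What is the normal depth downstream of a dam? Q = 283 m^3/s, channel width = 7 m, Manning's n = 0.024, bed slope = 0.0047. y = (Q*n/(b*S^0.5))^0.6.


y = (283 * 0.024 / (7 * 0.0047^0.5))^0.6 = 4.9035 m


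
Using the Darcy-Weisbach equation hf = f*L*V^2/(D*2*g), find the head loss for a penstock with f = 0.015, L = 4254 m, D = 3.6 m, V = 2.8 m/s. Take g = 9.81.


hf = 0.015 * 4254 * 2.8^2 / (3.6 * 2 * 9.81) = 7.0828 m


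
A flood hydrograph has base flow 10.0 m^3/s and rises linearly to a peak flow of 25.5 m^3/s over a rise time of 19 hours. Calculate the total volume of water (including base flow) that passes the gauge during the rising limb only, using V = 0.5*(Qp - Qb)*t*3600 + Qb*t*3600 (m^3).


V = 0.5*(25.5 - 10.0)*19*3600 + 10.0*19*3600 = 1.2141e+06 m^3


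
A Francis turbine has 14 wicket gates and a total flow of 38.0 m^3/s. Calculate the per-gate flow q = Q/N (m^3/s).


q = 38.0 / 14 = 2.7143 m^3/s


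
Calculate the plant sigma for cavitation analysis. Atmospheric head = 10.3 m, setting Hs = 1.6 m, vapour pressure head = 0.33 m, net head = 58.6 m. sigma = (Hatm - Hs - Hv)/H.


sigma = (10.3 - 1.6 - 0.33) / 58.6 = 0.1428


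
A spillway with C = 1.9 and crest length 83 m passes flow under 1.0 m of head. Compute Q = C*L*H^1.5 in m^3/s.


Q = 1.9 * 83 * 1.0^1.5 = 157.7000 m^3/s


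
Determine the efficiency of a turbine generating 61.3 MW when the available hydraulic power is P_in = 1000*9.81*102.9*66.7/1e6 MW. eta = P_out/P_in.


P_in = 1000 * 9.81 * 102.9 * 66.7 / 1e6 = 67.3302 MW
eta = 61.3 / 67.3302 = 0.9104


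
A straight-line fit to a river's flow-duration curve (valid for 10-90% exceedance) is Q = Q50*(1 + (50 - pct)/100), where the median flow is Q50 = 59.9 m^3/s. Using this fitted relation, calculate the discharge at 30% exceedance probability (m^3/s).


Q = 59.9 * (1 + (50 - 30)/100) = 71.8800 m^3/s


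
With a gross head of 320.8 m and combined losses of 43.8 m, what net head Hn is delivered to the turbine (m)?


Hn = 320.8 - 43.8 = 277.0000 m


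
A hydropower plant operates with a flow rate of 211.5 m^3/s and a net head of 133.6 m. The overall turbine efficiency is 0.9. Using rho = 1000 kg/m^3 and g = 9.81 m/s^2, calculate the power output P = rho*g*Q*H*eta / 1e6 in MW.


P = 1000 * 9.81 * 211.5 * 133.6 * 0.9 / 1e6 = 249.4758 MW


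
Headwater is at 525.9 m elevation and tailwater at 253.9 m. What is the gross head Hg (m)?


Hg = 525.9 - 253.9 = 272.0000 m


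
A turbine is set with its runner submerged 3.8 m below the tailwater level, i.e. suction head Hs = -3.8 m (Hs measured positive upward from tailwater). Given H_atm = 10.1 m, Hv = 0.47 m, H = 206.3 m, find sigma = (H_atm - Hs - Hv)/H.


sigma = (10.1 - (-3.8) - 0.47) / 206.3 = 0.0651


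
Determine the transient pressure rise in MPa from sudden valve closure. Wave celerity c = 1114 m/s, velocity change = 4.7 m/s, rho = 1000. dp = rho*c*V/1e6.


dp = 1000 * 1114 * 4.7 / 1e6 = 5.2358 MPa


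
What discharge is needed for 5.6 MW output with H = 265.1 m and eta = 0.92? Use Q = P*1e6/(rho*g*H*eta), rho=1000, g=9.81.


Q = 5.6 * 1e6 / (1000 * 9.81 * 265.1 * 0.92) = 2.3406 m^3/s


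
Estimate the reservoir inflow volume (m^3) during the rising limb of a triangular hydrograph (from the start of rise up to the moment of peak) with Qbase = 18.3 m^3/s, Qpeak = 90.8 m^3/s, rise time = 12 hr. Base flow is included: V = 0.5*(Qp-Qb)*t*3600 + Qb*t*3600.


V = 0.5*(90.8 - 18.3)*12*3600 + 18.3*12*3600 = 2.3566e+06 m^3


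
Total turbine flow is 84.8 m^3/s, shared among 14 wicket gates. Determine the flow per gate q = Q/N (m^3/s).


q = 84.8 / 14 = 6.0571 m^3/s


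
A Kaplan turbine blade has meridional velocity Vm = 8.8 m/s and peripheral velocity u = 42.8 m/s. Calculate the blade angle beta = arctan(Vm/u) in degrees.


beta = arctan(8.8 / 42.8) = 11.6185 degrees


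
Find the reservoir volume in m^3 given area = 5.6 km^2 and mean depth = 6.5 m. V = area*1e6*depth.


V = 5.6 * 1e6 * 6.5 = 3.6400e+07 m^3


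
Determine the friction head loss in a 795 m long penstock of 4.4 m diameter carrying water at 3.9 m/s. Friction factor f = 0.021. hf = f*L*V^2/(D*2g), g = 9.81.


hf = 0.021 * 795 * 3.9^2 / (4.4 * 2 * 9.81) = 2.9415 m


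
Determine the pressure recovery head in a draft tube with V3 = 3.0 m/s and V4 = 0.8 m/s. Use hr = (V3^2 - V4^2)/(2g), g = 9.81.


hr = (3.0^2 - 0.8^2) / (2*9.81) = 0.4261 m


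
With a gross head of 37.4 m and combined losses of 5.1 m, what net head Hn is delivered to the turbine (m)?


Hn = 37.4 - 5.1 = 32.3000 m


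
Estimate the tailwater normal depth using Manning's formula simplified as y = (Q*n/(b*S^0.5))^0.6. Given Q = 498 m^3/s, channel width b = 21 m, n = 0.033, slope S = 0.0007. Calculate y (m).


y = (498 * 0.033 / (21 * 0.0007^0.5))^0.6 = 7.6311 m


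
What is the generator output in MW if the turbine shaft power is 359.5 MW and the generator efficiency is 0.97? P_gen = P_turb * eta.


P_gen = 359.5 * 0.97 = 348.7150 MW


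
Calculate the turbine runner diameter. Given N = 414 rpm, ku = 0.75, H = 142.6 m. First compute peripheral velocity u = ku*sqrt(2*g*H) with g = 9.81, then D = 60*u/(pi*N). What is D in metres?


u = 0.75 * sqrt(2*9.81*142.6) = 39.6708 m/s
D = 60 * 39.6708 / (pi * 414) = 1.8301 m


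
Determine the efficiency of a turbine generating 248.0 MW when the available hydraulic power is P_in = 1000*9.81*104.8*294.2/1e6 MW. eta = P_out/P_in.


P_in = 1000 * 9.81 * 104.8 * 294.2 / 1e6 = 302.4635 MW
eta = 248.0 / 302.4635 = 0.8199


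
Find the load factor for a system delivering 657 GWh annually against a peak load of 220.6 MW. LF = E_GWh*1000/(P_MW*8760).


LF = 657 * 1000 / (220.6 * 8760) = 0.3400


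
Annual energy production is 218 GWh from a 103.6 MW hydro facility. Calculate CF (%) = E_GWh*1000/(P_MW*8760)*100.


CF = 218 * 1000 / (103.6 * 8760) * 100 = 24.0211 %


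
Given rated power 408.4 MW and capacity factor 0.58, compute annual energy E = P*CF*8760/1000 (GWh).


E = 408.4 * 0.58 * 8760 / 1000 = 2074.9987 GWh


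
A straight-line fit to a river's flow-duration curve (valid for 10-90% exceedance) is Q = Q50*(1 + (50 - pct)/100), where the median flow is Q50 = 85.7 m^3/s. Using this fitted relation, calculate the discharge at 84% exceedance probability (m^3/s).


Q = 85.7 * (1 + (50 - 84)/100) = 56.5620 m^3/s


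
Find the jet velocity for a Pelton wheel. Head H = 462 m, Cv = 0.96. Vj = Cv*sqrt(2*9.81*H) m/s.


Vj = 0.96 * sqrt(2*9.81*462) = 91.3991 m/s
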